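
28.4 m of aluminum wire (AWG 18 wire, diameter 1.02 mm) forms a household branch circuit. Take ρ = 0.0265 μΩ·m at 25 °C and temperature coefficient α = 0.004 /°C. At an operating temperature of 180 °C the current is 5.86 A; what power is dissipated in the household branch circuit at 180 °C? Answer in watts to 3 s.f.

ρ = 0.0265 μΩ·m = 2.65×10^-8 Ω·m
A = π(1.02/2 mm)² = π(5.1000e-04 m)² = 8.171e-07 m²
R₍25₎ = ρL/A = (2.65×10^-8)(28.4)/(8.171e-07) = 0.921 Ω
R₍180₎ = R₍25₎(1 + αΔT) = 0.921 × (1 + 0.004×155) = 1.492 Ω
P = I²R = (5.86)² × 1.492 = 51.2 W

51.2 W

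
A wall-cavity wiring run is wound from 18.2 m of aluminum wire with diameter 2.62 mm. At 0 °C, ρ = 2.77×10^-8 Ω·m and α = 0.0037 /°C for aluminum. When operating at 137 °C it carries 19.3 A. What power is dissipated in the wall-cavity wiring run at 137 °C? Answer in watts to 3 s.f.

A = π(d/2)² = π(1.3100e-03 m)² = 5.391e-06 m²
R₍0₎ = ρL/A = (2.77×10^-8)(18.2)/(5.391e-06) = 0.09351 Ω
R₍137₎ = R₍0₎(1 + αΔT) = 0.09351 × (1 + 0.0037×137) = 0.1409 Ω
P = I²R = (19.3)² × 0.1409 = 52.5 W

52.5 W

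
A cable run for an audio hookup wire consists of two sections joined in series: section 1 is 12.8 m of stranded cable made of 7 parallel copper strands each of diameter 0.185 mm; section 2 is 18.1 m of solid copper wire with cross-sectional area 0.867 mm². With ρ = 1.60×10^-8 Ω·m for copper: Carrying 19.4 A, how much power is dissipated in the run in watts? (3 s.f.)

535 W

Section 1: A_strand = π(9.2500e-05)² = 2.688e-08 m²; R₁ = ρL/(N·A_s) = (1.60×10^-8)(12.8)/(7×2.688e-08) = 1.088 Ω
Section 2: A = 0.867 mm² = 8.670e-07 m²
R₂ = (1.60×10^-8)(18.1)/(8.670e-07) = 0.334 Ω
R = R₁ + R₂ = 1.422 Ω
P = I²R = (19.4)² × 1.422 = 535 W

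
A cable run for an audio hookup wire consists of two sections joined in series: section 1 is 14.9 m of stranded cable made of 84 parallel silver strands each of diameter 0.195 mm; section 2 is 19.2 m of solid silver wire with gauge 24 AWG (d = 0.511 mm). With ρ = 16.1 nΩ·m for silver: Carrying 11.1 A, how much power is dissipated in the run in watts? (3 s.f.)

197 W

ρ = 16.1 nΩ·m = 1.61×10^-8 Ω·m
Section 1: A_strand = π(9.7500e-05)² = 2.986e-08 m²; R₁ = ρL/(N·A_s) = (1.61×10^-8)(14.9)/(84×2.986e-08) = 0.09563 Ω
Section 2: A = π(0.511/2 mm)² = π(2.5550e-04 m)² = 2.051e-07 m²
R₂ = (1.61×10^-8)(19.2)/(2.051e-07) = 1.507 Ω
R = R₁ + R₂ = 1.603 Ω
P = I²R = (11.1)² × 1.603 = 197 W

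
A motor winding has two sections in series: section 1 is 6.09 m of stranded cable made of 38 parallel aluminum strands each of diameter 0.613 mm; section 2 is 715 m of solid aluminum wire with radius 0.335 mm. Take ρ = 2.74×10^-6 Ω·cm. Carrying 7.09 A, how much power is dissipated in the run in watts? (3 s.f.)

2790 W

ρ = 2.74×10^-6 Ω·cm = 2.74×10^-8 Ω·m
Section 1: A_strand = π(3.0650e-04)² = 2.951e-07 m²; R₁ = ρL/(N·A_s) = (2.74×10^-8)(6.09)/(38×2.951e-07) = 0.01488 Ω
Section 2: A = πr² = π(3.3500e-04 m)² = 3.526e-07 m²
R₂ = (2.74×10^-8)(715)/(3.526e-07) = 55.57 Ω
R = R₁ + R₂ = 55.58 Ω
P = I²R = (7.09)² × 55.58 = 2790 W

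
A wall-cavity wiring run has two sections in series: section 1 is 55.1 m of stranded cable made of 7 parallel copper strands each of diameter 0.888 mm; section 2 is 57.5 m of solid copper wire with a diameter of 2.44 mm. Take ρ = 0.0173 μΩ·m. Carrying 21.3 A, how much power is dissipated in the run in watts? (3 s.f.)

ρ = 0.0173 μΩ·m = 1.73×10^-8 Ω·m
Section 1: A_strand = π(4.4400e-04)² = 6.193e-07 m²; R₁ = ρL/(N·A_s) = (1.73×10^-8)(55.1)/(7×6.193e-07) = 0.2199 Ω
Section 2: A = π(d/2)² = π(1.2200e-03 m)² = 4.676e-06 m²
R₂ = (1.73×10^-8)(57.5)/(4.676e-06) = 0.2127 Ω
R = R₁ + R₂ = 0.4326 Ω
P = I²R = (21.3)² × 0.4326 = 196 W

196 W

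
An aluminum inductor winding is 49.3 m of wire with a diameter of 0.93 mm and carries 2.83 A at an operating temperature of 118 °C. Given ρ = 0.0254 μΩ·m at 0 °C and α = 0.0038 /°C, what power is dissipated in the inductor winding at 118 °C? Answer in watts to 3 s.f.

ρ = 0.0254 μΩ·m = 2.54×10^-8 Ω·m
A = π(d/2)² = π(4.6500e-04 m)² = 6.793e-07 m²
R₍0₎ = ρL/A = (2.54×10^-8)(49.3)/(6.793e-07) = 1.843 Ω
R₍118₎ = R₍0₎(1 + αΔT) = 1.843 × (1 + 0.0038×118) = 2.67 Ω
P = I²R = (2.83)² × 2.67 = 21.4 W

21.4 W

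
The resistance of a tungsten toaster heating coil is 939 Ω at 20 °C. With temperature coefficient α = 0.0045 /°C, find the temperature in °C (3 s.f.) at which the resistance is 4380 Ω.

834 °C

R = R₀(1 + α(T − T₀)) ⇒ T = T₀ + (R/R₀ − 1)/α
T = 20 + (4380/939 − 1)/0.0045 = 20 + (3.665)/0.0045 = 834 °C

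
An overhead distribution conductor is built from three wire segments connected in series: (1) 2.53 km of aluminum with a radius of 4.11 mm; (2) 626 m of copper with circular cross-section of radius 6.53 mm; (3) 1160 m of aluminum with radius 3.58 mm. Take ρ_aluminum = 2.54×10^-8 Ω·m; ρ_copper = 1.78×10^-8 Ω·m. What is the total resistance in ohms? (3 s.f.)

2.03 Ω

Seg 1: A = πr² = π(4.1100e-03 m)² = 5.307e-05 m²
R_1 = (2.54×10^-8)(2530)/(5.307e-05) = 1.211 Ω
Seg 2: A = πr² = π(6.5300e-03 m)² = 1.340e-04 m²
R_2 = (1.78×10^-8)(626)/(1.340e-04) = 0.08318 Ω
Seg 3: A = πr² = π(3.5800e-03 m)² = 4.026e-05 m²
R_3 = (2.54×10^-8)(1160)/(4.026e-05) = 0.7318 Ω
R_total = R_1 + R_2 + R_3 = 2.03 Ω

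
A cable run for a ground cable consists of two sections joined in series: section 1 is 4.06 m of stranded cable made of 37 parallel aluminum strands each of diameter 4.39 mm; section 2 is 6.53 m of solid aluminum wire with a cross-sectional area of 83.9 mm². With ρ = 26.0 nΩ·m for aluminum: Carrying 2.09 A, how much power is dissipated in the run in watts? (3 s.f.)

0.00966 W

ρ = 26.0 nΩ·m = 2.60×10^-8 Ω·m
Section 1: A_strand = π(2.1950e-03)² = 1.514e-05 m²; R₁ = ρL/(N·A_s) = (2.60×10^-8)(4.06)/(37×1.514e-05) = 1.885×10^-4 Ω
Section 2: A = 83.9 mm² = 8.390e-05 m²
R₂ = (2.60×10^-8)(6.53)/(8.390e-05) = 0.002024 Ω
R = R₁ + R₂ = 0.002212 Ω
P = I²R = (2.09)² × 0.002212 = 0.00966 W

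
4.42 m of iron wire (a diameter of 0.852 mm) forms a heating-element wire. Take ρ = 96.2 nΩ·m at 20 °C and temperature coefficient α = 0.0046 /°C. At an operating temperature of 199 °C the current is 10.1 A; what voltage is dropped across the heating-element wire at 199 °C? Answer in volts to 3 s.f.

13.7 V

ρ = 96.2 nΩ·m = 9.62×10^-8 Ω·m
A = π(d/2)² = π(4.2600e-04 m)² = 5.701e-07 m²
R₍20₎ = ρL/A = (9.62×10^-8)(4.42)/(5.701e-07) = 0.7458 Ω
R₍199₎ = R₍20₎(1 + αΔT) = 0.7458 × (1 + 0.0046×179) = 1.36 Ω
V = IR = 10.1 × 1.36 = 13.7 V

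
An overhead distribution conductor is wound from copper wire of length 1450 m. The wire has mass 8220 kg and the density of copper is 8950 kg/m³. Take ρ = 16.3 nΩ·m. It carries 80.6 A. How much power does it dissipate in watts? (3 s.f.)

ρ = 16.3 nΩ·m = 1.63×10^-8 Ω·m
A = m/(density·L) = 8220/(8950×1450) = 6.3340e-04 m²
R = ρL/A = (1.63×10^-8)(1450)/(6.3340e-04) = 0.03731 Ω
P = I²R = (80.6)² × 0.03731 = 242 W

242 W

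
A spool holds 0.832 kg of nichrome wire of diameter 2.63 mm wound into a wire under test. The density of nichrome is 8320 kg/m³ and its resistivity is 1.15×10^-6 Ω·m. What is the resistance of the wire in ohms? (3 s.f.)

3.90 Ω

A = π(d/2)² = π(1.3150e-03 m)² = 5.4325e-06 m²
L = m/(density·A) = 0.832/(8320×5.4325e-06) = 18.41 m
R = ρL/A = (1.15×10^-6)(18.41)/(5.4325e-06) = 3.90 Ω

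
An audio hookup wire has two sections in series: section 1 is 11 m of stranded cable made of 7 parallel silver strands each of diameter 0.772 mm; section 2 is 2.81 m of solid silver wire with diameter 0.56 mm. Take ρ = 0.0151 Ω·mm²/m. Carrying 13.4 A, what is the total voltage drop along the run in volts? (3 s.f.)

2.99 V

ρ = 0.0151 Ω·mm²/m = 1.51×10^-8 Ω·m
Section 1: A_strand = π(3.8600e-04)² = 4.681e-07 m²; R₁ = ρL/(N·A_s) = (1.51×10^-8)(11)/(7×4.681e-07) = 0.05069 Ω
Section 2: A = π(d/2)² = π(2.8000e-04 m)² = 2.463e-07 m²
R₂ = (1.51×10^-8)(2.81)/(2.463e-07) = 0.1723 Ω
R = R₁ + R₂ = 0.223 Ω
V = IR = 13.4 × 0.223 = 2.99 V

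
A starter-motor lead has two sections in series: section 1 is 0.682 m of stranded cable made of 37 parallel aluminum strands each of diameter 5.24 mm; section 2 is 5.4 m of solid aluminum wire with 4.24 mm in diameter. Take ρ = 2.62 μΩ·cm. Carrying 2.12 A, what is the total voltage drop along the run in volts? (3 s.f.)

0.0213 V

ρ = 2.62 μΩ·cm = 2.62×10^-8 Ω·m
Section 1: A_strand = π(2.6200e-03)² = 2.157e-05 m²; R₁ = ρL/(N·A_s) = (2.62×10^-8)(0.682)/(37×2.157e-05) = 2.239×10^-5 Ω
Section 2: A = π(d/2)² = π(2.1200e-03 m)² = 1.412e-05 m²
R₂ = (2.62×10^-8)(5.4)/(1.412e-05) = 0.01002 Ω
R = R₁ + R₂ = 0.01004 Ω
V = IR = 2.12 × 0.01004 = 0.0213 V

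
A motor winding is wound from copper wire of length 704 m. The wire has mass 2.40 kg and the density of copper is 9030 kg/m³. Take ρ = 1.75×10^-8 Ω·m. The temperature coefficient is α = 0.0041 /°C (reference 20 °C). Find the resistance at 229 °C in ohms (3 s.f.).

60.6 Ω

A = m/(density·L) = 2.4/(9030×704) = 3.7753e-07 m²
R = ρL/A = (1.75×10^-8)(704)/(3.7753e-07) = 32.63 Ω
R(229 °C) = 32.63 × (1 + 0.0041×209) = 60.6 Ω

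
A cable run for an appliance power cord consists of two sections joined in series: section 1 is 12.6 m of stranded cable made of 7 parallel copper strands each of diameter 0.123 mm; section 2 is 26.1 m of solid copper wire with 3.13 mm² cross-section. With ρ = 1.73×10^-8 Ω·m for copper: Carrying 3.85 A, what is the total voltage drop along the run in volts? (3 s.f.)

Section 1: A_strand = π(6.1500e-05)² = 1.188e-08 m²; R₁ = ρL/(N·A_s) = (1.73×10^-8)(12.6)/(7×1.188e-08) = 2.621 Ω
Section 2: A = 3.13 mm² = 3.130e-06 m²
R₂ = (1.73×10^-8)(26.1)/(3.130e-06) = 0.1443 Ω
R = R₁ + R₂ = 2.765 Ω
V = IR = 3.85 × 2.765 = 10.6 V

10.6 V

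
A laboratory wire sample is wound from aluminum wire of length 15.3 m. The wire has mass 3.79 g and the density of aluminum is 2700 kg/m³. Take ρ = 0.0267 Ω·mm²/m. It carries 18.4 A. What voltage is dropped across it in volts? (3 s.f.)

ρ = 0.0267 Ω·mm²/m = 2.67×10^-8 Ω·m
A = m/(density·L) = 0.00379/(2700×15.3) = 9.1745e-08 m²
R = ρL/A = (2.67×10^-8)(15.3)/(9.1745e-08) = 4.453 Ω
V = IR = 18.4 × 4.453 = 81.9 V

81.9 V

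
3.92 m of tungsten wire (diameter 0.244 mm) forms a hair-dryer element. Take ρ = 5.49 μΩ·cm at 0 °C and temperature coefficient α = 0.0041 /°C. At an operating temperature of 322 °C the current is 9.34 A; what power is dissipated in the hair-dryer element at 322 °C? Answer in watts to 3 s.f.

932 W

ρ = 5.49 μΩ·cm = 5.49×10^-8 Ω·m
A = π(d/2)² = π(1.2200e-04 m)² = 4.676e-08 m²
R₍0₎ = ρL/A = (5.49×10^-8)(3.92)/(4.676e-08) = 4.602 Ω
R₍322₎ = R₍0₎(1 + αΔT) = 4.602 × (1 + 0.0041×322) = 10.68 Ω
P = I²R = (9.34)² × 10.68 = 932 W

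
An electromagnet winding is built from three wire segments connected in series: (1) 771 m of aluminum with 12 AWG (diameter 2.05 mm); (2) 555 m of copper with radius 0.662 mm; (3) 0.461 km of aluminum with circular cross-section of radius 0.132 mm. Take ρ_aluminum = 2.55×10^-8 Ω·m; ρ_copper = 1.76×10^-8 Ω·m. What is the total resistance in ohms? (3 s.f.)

228 Ω

Seg 1: A = π(2.05/2 mm)² = π(1.0250e-03 m)² = 3.301e-06 m²
R_1 = (2.55×10^-8)(771)/(3.301e-06) = 5.957 Ω
Seg 2: A = πr² = π(6.6200e-04 m)² = 1.377e-06 m²
R_2 = (1.76×10^-8)(555)/(1.377e-06) = 7.095 Ω
Seg 3: A = πr² = π(1.3200e-04 m)² = 5.474e-08 m²
R_3 = (2.55×10^-8)(461)/(5.474e-08) = 214.8 Ω
R_total = R_1 + R_2 + R_3 = 228 Ω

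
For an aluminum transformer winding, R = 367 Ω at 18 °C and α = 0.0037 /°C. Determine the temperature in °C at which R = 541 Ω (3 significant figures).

R = R₀(1 + α(T − T₀)) ⇒ T = T₀ + (R/R₀ − 1)/α
T = 18 + (541/367 − 1)/0.0037 = 18 + (0.4741)/0.0037 = 146 °C

146 °C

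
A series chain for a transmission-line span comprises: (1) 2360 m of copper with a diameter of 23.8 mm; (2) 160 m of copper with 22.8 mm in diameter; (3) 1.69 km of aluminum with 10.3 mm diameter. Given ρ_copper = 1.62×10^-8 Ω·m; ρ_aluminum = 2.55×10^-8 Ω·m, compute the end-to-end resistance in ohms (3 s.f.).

0.609 Ω

Seg 1: A = π(d/2)² = π(1.1900e-02 m)² = 4.449e-04 m²
R_1 = (1.62×10^-8)(2360)/(4.449e-04) = 0.08594 Ω
Seg 2: A = π(d/2)² = π(1.1400e-02 m)² = 4.083e-04 m²
R_2 = (1.62×10^-8)(160)/(4.083e-04) = 0.006349 Ω
Seg 3: A = π(d/2)² = π(5.1500e-03 m)² = 8.332e-05 m²
R_3 = (2.55×10^-8)(1690)/(8.332e-05) = 0.5172 Ω
R_total = R_1 + R_2 + R_3 = 0.609 Ω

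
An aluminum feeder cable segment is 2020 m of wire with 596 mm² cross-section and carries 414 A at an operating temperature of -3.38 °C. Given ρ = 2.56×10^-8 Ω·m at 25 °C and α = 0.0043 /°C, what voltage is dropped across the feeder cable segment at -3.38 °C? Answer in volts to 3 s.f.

A = 596 mm² = 5.960e-04 m²
R₍25₎ = ρL/A = (2.56×10^-8)(2020)/(5.960e-04) = 0.08677 Ω
R₍-3.38₎ = R₍25₎(1 + αΔT) = 0.08677 × (1 + 0.0043×-28.4) = 0.07618 Ω
V = IR = 414 × 0.07618 = 31.5 V

31.5 V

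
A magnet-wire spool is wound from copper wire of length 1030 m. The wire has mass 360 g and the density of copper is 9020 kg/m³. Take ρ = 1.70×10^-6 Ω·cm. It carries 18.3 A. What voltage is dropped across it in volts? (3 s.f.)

8270 V

ρ = 1.70×10^-6 Ω·cm = 1.70×10^-8 Ω·m
A = m/(density·L) = 0.36/(9020×1030) = 3.8749e-08 m²
R = ρL/A = (1.70×10^-8)(1030)/(3.8749e-08) = 451.9 Ω
V = IR = 18.3 × 451.9 = 8270 V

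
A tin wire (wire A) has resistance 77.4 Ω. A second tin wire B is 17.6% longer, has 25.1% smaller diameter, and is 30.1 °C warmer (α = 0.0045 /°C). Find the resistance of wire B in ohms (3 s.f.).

184 Ω

R ∝ ρL/d² with ρ ∝ (1+αΔT), so R_B/R_A = (1 + 17.6/100) × (1 − 25.1/100)⁻² × (1 + 0.0045×30.1)
= 1.176 × 1.782 × 1.135 = 2.38
R_B = 2.38 × 77.4 = 184 Ω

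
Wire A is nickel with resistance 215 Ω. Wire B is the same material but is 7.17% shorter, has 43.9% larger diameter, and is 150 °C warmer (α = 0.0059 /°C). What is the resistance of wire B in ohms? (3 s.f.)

R ∝ ρL/d² with ρ ∝ (1+αΔT), so R_B/R_A = (1 − 7.17/100) × (1 + 43.9/100)⁻² × (1 + 0.0059×150)
= 0.9283 × 0.4829 × 1.885 = 0.845
R_B = 0.845 × 215 = 182 Ω

182 Ω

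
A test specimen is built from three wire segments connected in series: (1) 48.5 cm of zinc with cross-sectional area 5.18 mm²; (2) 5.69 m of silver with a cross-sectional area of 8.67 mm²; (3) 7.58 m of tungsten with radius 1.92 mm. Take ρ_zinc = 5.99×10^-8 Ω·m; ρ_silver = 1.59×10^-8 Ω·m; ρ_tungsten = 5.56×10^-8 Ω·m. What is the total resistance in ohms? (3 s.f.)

Seg 1: A = 5.18 mm² = 5.180e-06 m²
R_1 = (5.99×10^-8)(0.485)/(5.180e-06) = 0.005608 Ω
Seg 2: A = 8.67 mm² = 8.670e-06 m²
R_2 = (1.59×10^-8)(5.69)/(8.670e-06) = 0.01043 Ω
Seg 3: A = πr² = π(1.9200e-03 m)² = 1.158e-05 m²
R_3 = (5.56×10^-8)(7.58)/(1.158e-05) = 0.03639 Ω
R_total = R_1 + R_2 + R_3 = 0.0524 Ω

0.0524 Ω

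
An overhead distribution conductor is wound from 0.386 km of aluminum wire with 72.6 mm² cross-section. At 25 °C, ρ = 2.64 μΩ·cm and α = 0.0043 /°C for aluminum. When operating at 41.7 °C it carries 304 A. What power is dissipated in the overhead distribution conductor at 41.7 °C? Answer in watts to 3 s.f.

13900 W

ρ = 2.64 μΩ·cm = 2.64×10^-8 Ω·m
A = 72.6 mm² = 7.260e-05 m²
R₍25₎ = ρL/A = (2.64×10^-8)(386)/(7.260e-05) = 0.1404 Ω
R₍41.7₎ = R₍25₎(1 + αΔT) = 0.1404 × (1 + 0.0043×16.7) = 0.1504 Ω
P = I²R = (304)² × 0.1504 = 13900 W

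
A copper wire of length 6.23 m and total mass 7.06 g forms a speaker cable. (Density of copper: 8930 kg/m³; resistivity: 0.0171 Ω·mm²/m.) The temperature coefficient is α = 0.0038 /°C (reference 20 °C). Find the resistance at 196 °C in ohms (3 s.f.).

ρ = 0.0171 Ω·mm²/m = 1.71×10^-8 Ω·m
A = m/(density·L) = 0.00706/(8930×6.23) = 1.2690e-07 m²
R = ρL/A = (1.71×10^-8)(6.23)/(1.2690e-07) = 0.8395 Ω
R(196 °C) = 0.8395 × (1 + 0.0038×176) = 1.40 Ω

1.40 Ω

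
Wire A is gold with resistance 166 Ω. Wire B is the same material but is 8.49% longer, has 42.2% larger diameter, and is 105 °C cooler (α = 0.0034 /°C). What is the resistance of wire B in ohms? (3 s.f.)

57.3 Ω

R ∝ ρL/d² with ρ ∝ (1+αΔT), so R_B/R_A = (1 + 8.49/100) × (1 + 42.2/100)⁻² × (1 − 0.0034×105)
= 1.085 × 0.4945 × 0.643 = 0.345
R_B = 0.345 × 166 = 57.3 Ω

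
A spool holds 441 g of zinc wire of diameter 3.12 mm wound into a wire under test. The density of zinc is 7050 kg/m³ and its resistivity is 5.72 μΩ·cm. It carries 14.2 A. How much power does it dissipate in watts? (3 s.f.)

ρ = 5.72 μΩ·cm = 5.72×10^-8 Ω·m
A = π(d/2)² = π(1.5600e-03 m)² = 7.6454e-06 m²
L = m/(density·A) = 0.441/(7050×7.6454e-06) = 8.182 m
R = ρL/A = (5.72×10^-8)(8.182)/(7.6454e-06) = 0.06121 Ω
P = I²R = (14.2)² × 0.06121 = 12.3 W

12.3 W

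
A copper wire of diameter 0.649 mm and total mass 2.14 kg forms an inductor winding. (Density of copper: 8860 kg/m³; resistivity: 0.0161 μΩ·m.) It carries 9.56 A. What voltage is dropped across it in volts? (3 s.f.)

ρ = 0.0161 μΩ·m = 1.61×10^-8 Ω·m
A = π(d/2)² = π(3.2450e-04 m)² = 3.3081e-07 m²
L = m/(density·A) = 2.14/(8860×3.3081e-07) = 730.1 m
R = ρL/A = (1.61×10^-8)(730.1)/(3.3081e-07) = 35.53 Ω
V = IR = 9.56 × 35.53 = 340 V

340 V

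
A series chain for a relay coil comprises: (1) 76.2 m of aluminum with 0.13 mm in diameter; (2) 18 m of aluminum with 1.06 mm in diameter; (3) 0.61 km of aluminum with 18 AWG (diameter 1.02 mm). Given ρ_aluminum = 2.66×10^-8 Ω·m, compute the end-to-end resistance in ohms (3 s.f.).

Seg 1: A = π(d/2)² = π(6.5000e-05 m)² = 1.327e-08 m²
R_1 = (2.66×10^-8)(76.2)/(1.327e-08) = 152.7 Ω
Seg 2: A = π(d/2)² = π(5.3000e-04 m)² = 8.825e-07 m²
R_2 = (2.66×10^-8)(18)/(8.825e-07) = 0.5426 Ω
Seg 3: A = π(1.02/2 mm)² = π(5.1000e-04 m)² = 8.171e-07 m²
R_3 = (2.66×10^-8)(610)/(8.171e-07) = 19.86 Ω
R_total = R_1 + R_2 + R_3 = 173 Ω

173 Ω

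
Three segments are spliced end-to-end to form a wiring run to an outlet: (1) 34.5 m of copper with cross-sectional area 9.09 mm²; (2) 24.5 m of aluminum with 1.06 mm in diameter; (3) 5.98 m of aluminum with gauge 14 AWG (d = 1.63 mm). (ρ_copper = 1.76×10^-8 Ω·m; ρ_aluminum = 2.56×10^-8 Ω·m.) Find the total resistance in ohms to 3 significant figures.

0.851 Ω

Seg 1: A = 9.09 mm² = 9.090e-06 m²
R_1 = (1.76×10^-8)(34.5)/(9.090e-06) = 0.0668 Ω
Seg 2: A = π(d/2)² = π(5.3000e-04 m)² = 8.825e-07 m²
R_2 = (2.56×10^-8)(24.5)/(8.825e-07) = 0.7107 Ω
Seg 3: A = π(1.63/2 mm)² = π(8.1500e-04 m)² = 2.087e-06 m²
R_3 = (2.56×10^-8)(5.98)/(2.087e-06) = 0.07336 Ω
R_total = R_1 + R_2 + R_3 = 0.851 Ω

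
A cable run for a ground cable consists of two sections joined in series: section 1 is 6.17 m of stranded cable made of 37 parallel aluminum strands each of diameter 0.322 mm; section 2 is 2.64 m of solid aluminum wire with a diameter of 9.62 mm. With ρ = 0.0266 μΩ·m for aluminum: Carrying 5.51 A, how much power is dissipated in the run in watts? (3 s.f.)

ρ = 0.0266 μΩ·m = 2.66×10^-8 Ω·m
Section 1: A_strand = π(1.6100e-04)² = 8.143e-08 m²; R₁ = ρL/(N·A_s) = (2.66×10^-8)(6.17)/(37×8.143e-08) = 0.05447 Ω
Section 2: A = π(d/2)² = π(4.8100e-03 m)² = 7.268e-05 m²
R₂ = (2.66×10^-8)(2.64)/(7.268e-05) = 9.662×10^-4 Ω
R = R₁ + R₂ = 0.05544 Ω
P = I²R = (5.51)² × 0.05544 = 1.68 W

1.68 W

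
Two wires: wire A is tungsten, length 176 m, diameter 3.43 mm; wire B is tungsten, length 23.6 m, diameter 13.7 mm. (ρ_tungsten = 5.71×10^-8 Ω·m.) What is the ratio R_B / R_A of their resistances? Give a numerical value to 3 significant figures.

R ∝ ρL/d², so R_B/R_A = (L_B/L_A) × (d_A/d_B)²
= (23.6/176) × (3.43/13.7)² = 0.00841

0.00841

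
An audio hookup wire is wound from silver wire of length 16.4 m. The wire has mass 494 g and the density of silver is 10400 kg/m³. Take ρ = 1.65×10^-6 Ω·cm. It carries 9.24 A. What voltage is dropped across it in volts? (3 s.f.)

ρ = 1.65×10^-6 Ω·cm = 1.65×10^-8 Ω·m
A = m/(density·L) = 0.494/(10400×16.4) = 2.8963e-06 m²
R = ρL/A = (1.65×10^-8)(16.4)/(2.8963e-06) = 0.09343 Ω
V = IR = 9.24 × 0.09343 = 0.863 V

0.863 V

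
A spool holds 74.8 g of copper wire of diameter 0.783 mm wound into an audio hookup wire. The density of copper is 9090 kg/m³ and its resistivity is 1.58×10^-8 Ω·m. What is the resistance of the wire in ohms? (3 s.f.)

A = π(d/2)² = π(3.9150e-04 m)² = 4.8152e-07 m²
L = m/(density·A) = 0.0748/(9090×4.8152e-07) = 17.09 m
R = ρL/A = (1.58×10^-8)(17.09)/(4.8152e-07) = 0.561 Ω

0.561 Ω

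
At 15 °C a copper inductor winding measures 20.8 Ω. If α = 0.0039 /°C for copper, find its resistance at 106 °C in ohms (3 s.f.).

28.2 Ω

ΔT = 106 − 15 = 91 °C
R = R₀(1 + αΔT) = 20.8 × (1 + 0.0039×91) = 20.8 × 1.355 = 28.2 Ω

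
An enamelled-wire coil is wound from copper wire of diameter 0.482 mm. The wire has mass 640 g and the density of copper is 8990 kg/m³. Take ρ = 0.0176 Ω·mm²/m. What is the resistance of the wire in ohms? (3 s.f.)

ρ = 0.0176 Ω·mm²/m = 1.76×10^-8 Ω·m
A = π(d/2)² = π(2.4100e-04 m)² = 1.8247e-07 m²
L = m/(density·A) = 0.64/(8990×1.8247e-07) = 390.2 m
R = ρL/A = (1.76×10^-8)(390.2)/(1.8247e-07) = 37.6 Ω

37.6 Ω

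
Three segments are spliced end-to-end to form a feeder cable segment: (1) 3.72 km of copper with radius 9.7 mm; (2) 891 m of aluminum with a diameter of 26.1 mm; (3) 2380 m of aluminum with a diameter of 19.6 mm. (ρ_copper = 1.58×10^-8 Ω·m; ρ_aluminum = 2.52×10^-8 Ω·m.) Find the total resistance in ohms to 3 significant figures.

0.440 Ω

Seg 1: A = πr² = π(9.7000e-03 m)² = 2.956e-04 m²
R_1 = (1.58×10^-8)(3720)/(2.956e-04) = 0.1988 Ω
Seg 2: A = π(d/2)² = π(1.3050e-02 m)² = 5.350e-04 m²
R_2 = (2.52×10^-8)(891)/(5.350e-04) = 0.04197 Ω
Seg 3: A = π(d/2)² = π(9.8000e-03 m)² = 3.017e-04 m²
R_3 = (2.52×10^-8)(2380)/(3.017e-04) = 0.1988 Ω
R_total = R_1 + R_2 + R_3 = 0.440 Ω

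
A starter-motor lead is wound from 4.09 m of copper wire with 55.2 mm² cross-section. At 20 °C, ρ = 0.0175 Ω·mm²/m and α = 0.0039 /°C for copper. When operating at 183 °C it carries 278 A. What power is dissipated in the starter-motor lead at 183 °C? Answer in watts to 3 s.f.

ρ = 0.0175 Ω·mm²/m = 1.75×10^-8 Ω·m
A = 55.2 mm² = 5.520e-05 m²
R₍20₎ = ρL/A = (1.75×10^-8)(4.09)/(5.520e-05) = 0.001297 Ω
R₍183₎ = R₍20₎(1 + αΔT) = 0.001297 × (1 + 0.0039×163) = 0.002121 Ω
P = I²R = (278)² × 0.002121 = 164 W

164 W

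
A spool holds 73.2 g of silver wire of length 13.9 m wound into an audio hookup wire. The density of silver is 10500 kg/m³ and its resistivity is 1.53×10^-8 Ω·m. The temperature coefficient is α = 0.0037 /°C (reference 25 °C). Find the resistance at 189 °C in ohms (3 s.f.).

A = m/(density·L) = 0.0732/(10500×13.9) = 5.0154e-07 m²
R = ρL/A = (1.53×10^-8)(13.9)/(5.0154e-07) = 0.424 Ω
R(189 °C) = 0.424 × (1 + 0.0037×164) = 0.681 Ω

0.681 Ω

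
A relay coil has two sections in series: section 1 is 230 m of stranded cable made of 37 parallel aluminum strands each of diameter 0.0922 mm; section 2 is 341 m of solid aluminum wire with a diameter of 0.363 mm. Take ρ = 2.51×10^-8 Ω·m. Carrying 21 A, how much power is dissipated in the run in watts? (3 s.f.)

46800 W

Section 1: A_strand = π(4.6100e-05)² = 6.677e-09 m²; R₁ = ρL/(N·A_s) = (2.51×10^-8)(230)/(37×6.677e-09) = 23.37 Ω
Section 2: A = π(d/2)² = π(1.8150e-04 m)² = 1.035e-07 m²
R₂ = (2.51×10^-8)(341)/(1.035e-07) = 82.7 Ω
R = R₁ + R₂ = 106.1 Ω
P = I²R = (21)² × 106.1 = 46800 W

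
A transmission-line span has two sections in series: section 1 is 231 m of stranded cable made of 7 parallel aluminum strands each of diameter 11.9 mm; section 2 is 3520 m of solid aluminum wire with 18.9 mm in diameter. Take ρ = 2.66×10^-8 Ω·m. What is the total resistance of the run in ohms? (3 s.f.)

Section 1: A_strand = π(5.9500e-03)² = 1.112e-04 m²; R₁ = ρL/(N·A_s) = (2.66×10^-8)(231)/(7×1.112e-04) = 0.007892 Ω
Section 2: A = π(d/2)² = π(9.4500e-03 m)² = 2.806e-04 m²
R₂ = (2.66×10^-8)(3520)/(2.806e-04) = 0.3337 Ω
R = R₁ + R₂ = 0.342 Ω

0.342 Ω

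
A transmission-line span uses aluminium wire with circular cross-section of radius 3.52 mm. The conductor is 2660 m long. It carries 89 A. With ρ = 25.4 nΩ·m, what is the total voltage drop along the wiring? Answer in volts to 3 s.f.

154 V

ρ = 25.4 nΩ·m = 2.54×10^-8 Ω·m
A = πr² = π(3.5200e-03 m)² = 3.893e-05 m²
R = ρL/A = (2.54×10^-8)(2660)/(3.893e-05) = 1.736 Ω
V = IR = 89 × 1.736 = 154 V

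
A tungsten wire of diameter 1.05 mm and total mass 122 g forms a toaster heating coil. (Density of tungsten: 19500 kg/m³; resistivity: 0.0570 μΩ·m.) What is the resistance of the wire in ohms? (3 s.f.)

ρ = 0.0570 μΩ·m = 5.70×10^-8 Ω·m
A = π(d/2)² = π(5.2500e-04 m)² = 8.6590e-07 m²
L = m/(density·A) = 0.122/(19500×8.6590e-07) = 7.225 m
R = ρL/A = (5.70×10^-8)(7.225)/(8.6590e-07) = 0.476 Ω

0.476 Ω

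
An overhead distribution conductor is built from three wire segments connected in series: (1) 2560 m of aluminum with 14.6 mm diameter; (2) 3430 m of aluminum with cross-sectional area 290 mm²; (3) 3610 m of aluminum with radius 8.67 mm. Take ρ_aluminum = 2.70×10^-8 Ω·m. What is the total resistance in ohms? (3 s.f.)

Seg 1: A = π(d/2)² = π(7.3000e-03 m)² = 1.674e-04 m²
R_1 = (2.70×10^-8)(2560)/(1.674e-04) = 0.4129 Ω
Seg 2: A = 290 mm² = 2.900e-04 m²
R_2 = (2.70×10^-8)(3430)/(2.900e-04) = 0.3193 Ω
Seg 3: A = πr² = π(8.6700e-03 m)² = 2.362e-04 m²
R_3 = (2.70×10^-8)(3610)/(2.362e-04) = 0.4127 Ω
R_total = R_1 + R_2 + R_3 = 1.14 Ω

1.14 Ω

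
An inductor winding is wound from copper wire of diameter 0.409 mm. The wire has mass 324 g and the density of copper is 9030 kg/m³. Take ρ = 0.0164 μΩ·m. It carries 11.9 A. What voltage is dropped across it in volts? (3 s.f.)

ρ = 0.0164 μΩ·m = 1.64×10^-8 Ω·m
A = π(d/2)² = π(2.0450e-04 m)² = 1.3138e-07 m²
L = m/(density·A) = 0.324/(9030×1.3138e-07) = 273.1 m
R = ρL/A = (1.64×10^-8)(273.1)/(1.3138e-07) = 34.09 Ω
V = IR = 11.9 × 34.09 = 406 V

406 V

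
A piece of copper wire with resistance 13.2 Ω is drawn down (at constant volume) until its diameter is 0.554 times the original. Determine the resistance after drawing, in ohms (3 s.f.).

Volume constant ⇒ L' = L/r² with r = 0.554. R' = ρL'/A' = ρ(L/r²)/(πr²d₀²/4) = R/r⁴.
R' = 10.62 × 13.2 = 140 Ω

140 Ω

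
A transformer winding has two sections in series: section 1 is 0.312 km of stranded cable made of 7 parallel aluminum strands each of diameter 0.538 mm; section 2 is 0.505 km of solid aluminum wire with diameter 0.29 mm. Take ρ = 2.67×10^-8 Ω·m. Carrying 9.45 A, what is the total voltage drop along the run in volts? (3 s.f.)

1980 V

Section 1: A_strand = π(2.6900e-04)² = 2.273e-07 m²; R₁ = ρL/(N·A_s) = (2.67×10^-8)(312)/(7×2.273e-07) = 5.235 Ω
Section 2: A = π(d/2)² = π(1.4500e-04 m)² = 6.605e-08 m²
R₂ = (2.67×10^-8)(505)/(6.605e-08) = 204.1 Ω
R = R₁ + R₂ = 209.4 Ω
V = IR = 9.45 × 209.4 = 1980 V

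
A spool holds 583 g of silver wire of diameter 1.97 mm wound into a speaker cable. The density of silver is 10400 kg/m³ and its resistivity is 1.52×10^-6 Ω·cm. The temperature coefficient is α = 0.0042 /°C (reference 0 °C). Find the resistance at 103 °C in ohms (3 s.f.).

ρ = 1.52×10^-6 Ω·cm = 1.52×10^-8 Ω·m
A = π(d/2)² = π(9.8500e-04 m)² = 3.0481e-06 m²
L = m/(density·A) = 0.583/(10400×3.0481e-06) = 18.39 m
R = ρL/A = (1.52×10^-8)(18.39)/(3.0481e-06) = 0.09171 Ω
R(103 °C) = 0.09171 × (1 + 0.0042×103) = 0.131 Ω

0.131 Ω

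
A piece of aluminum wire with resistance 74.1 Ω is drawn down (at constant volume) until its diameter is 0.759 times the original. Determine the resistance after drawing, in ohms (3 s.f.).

Volume constant ⇒ L' = L/r² with r = 0.759. R' = ρL'/A' = ρ(L/r²)/(πr²d₀²/4) = R/r⁴.
R' = 3.013 × 74.1 = 223 Ω

223 Ω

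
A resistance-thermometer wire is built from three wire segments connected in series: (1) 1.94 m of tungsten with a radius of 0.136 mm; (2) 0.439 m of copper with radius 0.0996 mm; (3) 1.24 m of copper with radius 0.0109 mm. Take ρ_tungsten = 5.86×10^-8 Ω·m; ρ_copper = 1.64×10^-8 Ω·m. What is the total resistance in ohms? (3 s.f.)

56.7 Ω

Seg 1: A = πr² = π(1.3600e-04 m)² = 5.811e-08 m²
R_1 = (5.86×10^-8)(1.94)/(5.811e-08) = 1.956 Ω
Seg 2: A = πr² = π(9.9600e-05 m)² = 3.117e-08 m²
R_2 = (1.64×10^-8)(0.439)/(3.117e-08) = 0.231 Ω
Seg 3: A = πr² = π(1.0900e-05 m)² = 3.733e-10 m²
R_3 = (1.64×10^-8)(1.24)/(3.733e-10) = 54.48 Ω
R_total = R_1 + R_2 + R_3 = 56.7 Ω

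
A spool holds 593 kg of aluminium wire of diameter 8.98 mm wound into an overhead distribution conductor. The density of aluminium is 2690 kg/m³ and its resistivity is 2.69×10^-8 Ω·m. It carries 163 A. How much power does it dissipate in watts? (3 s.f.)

39300 W

A = π(d/2)² = π(4.4900e-03 m)² = 6.3335e-05 m²
L = m/(density·A) = 593/(2690×6.3335e-05) = 3481 m
R = ρL/A = (2.69×10^-8)(3481)/(6.3335e-05) = 1.478 Ω
P = I²R = (163)² × 1.478 = 39300 W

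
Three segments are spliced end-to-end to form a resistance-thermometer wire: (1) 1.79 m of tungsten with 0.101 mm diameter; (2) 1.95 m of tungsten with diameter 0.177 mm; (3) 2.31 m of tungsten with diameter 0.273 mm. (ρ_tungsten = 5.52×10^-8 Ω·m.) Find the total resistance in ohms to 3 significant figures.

Seg 1: A = π(d/2)² = π(5.0500e-05 m)² = 8.012e-09 m²
R_1 = (5.52×10^-8)(1.79)/(8.012e-09) = 12.33 Ω
Seg 2: A = π(d/2)² = π(8.8500e-05 m)² = 2.461e-08 m²
R_2 = (5.52×10^-8)(1.95)/(2.461e-08) = 4.375 Ω
Seg 3: A = π(d/2)² = π(1.3650e-04 m)² = 5.853e-08 m²
R_3 = (5.52×10^-8)(2.31)/(5.853e-08) = 2.178 Ω
R_total = R_1 + R_2 + R_3 = 18.9 Ω

18.9 Ω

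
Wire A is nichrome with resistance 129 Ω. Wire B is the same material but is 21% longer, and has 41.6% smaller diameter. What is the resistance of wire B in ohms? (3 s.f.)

R ∝ L/d², so R_B/R_A = (1 + 21/100) × (1 − 41.6/100)⁻²
= 1.21 × 2.932 = 3.548
R_B = 3.548 × 129 = 458 Ω

458 Ω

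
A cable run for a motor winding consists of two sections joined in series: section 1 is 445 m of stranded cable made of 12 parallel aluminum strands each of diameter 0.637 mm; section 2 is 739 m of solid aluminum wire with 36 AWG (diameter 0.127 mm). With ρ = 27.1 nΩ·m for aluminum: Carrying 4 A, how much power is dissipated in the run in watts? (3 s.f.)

ρ = 27.1 nΩ·m = 2.71×10^-8 Ω·m
Section 1: A_strand = π(3.1850e-04)² = 3.187e-07 m²; R₁ = ρL/(N·A_s) = (2.71×10^-8)(445)/(12×3.187e-07) = 3.153 Ω
Section 2: A = π(0.127/2 mm)² = π(6.3500e-05 m)² = 1.267e-08 m²
R₂ = (2.71×10^-8)(739)/(1.267e-08) = 1581 Ω
R = R₁ + R₂ = 1584 Ω
P = I²R = (4)² × 1584 = 25300 W

25300 W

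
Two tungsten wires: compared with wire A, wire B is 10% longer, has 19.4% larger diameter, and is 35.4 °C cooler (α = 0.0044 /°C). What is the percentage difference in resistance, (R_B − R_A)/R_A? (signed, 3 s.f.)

-34.9%

R ∝ ρL/d² with ρ ∝ (1+αΔT), so R_B/R_A = (1 + 10/100) × (1 + 19.4/100)⁻² × (1 − 0.0044×35.4)
= 1.1 × 0.7014 × 0.8442 = 0.6514
(R_B − R_A)/R_A = 0.6514 − 1 = -34.9%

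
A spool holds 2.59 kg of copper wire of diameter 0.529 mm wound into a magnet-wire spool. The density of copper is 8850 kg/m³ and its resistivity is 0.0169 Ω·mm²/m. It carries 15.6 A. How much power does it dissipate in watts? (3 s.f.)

ρ = 0.0169 Ω·mm²/m = 1.69×10^-8 Ω·m
A = π(d/2)² = π(2.6450e-04 m)² = 2.1979e-07 m²
L = m/(density·A) = 2.59/(8850×2.1979e-07) = 1332 m
R = ρL/A = (1.69×10^-8)(1332)/(2.1979e-07) = 102.4 Ω
P = I²R = (15.6)² × 102.4 = 24900 W

24900 W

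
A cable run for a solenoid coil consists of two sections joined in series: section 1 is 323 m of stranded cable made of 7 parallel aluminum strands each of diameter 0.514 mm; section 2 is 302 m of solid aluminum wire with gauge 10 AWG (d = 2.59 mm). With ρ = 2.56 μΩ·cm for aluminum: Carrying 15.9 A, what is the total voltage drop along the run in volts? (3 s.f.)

114 V

ρ = 2.56 μΩ·cm = 2.56×10^-8 Ω·m
Section 1: A_strand = π(2.5700e-04)² = 2.075e-07 m²; R₁ = ρL/(N·A_s) = (2.56×10^-8)(323)/(7×2.075e-07) = 5.693 Ω
Section 2: A = π(2.59/2 mm)² = π(1.2950e-03 m)² = 5.269e-06 m²
R₂ = (2.56×10^-8)(302)/(5.269e-06) = 1.467 Ω
R = R₁ + R₂ = 7.16 Ω
V = IR = 15.9 × 7.16 = 114 V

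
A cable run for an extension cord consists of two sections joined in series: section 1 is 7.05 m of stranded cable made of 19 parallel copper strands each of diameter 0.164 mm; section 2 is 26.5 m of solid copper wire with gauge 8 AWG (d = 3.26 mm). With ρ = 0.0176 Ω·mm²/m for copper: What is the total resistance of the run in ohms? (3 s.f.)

ρ = 0.0176 Ω·mm²/m = 1.76×10^-8 Ω·m
Section 1: A_strand = π(8.2000e-05)² = 2.112e-08 m²; R₁ = ρL/(N·A_s) = (1.76×10^-8)(7.05)/(19×2.112e-08) = 0.3092 Ω
Section 2: A = π(3.26/2 mm)² = π(1.6300e-03 m)² = 8.347e-06 m²
R₂ = (1.76×10^-8)(26.5)/(8.347e-06) = 0.05588 Ω
R = R₁ + R₂ = 0.365 Ω

0.365 Ω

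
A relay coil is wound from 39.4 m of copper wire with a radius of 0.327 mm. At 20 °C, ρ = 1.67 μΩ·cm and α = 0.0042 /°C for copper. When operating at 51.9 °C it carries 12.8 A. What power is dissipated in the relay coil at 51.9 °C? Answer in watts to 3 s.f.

ρ = 1.67 μΩ·cm = 1.67×10^-8 Ω·m
A = πr² = π(3.2700e-04 m)² = 3.359e-07 m²
R₍20₎ = ρL/A = (1.67×10^-8)(39.4)/(3.359e-07) = 1.959 Ω
R₍51.9₎ = R₍20₎(1 + αΔT) = 1.959 × (1 + 0.0042×31.9) = 2.221 Ω
P = I²R = (12.8)² × 2.221 = 364 W

364 W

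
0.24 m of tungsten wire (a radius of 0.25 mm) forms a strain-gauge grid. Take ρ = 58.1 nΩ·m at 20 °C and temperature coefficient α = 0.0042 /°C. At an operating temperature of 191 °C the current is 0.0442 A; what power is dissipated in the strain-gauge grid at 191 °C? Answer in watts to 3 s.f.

ρ = 58.1 nΩ·m = 5.81×10^-8 Ω·m
A = πr² = π(2.5000e-04 m)² = 1.963e-07 m²
R₍20₎ = ρL/A = (5.81×10^-8)(0.24)/(1.963e-07) = 0.07102 Ω
R₍191₎ = R₍20₎(1 + αΔT) = 0.07102 × (1 + 0.0042×171) = 0.122 Ω
P = I²R = (0.0442)² × 0.122 = 2.38×10^-4 W

2.38×10^-4 W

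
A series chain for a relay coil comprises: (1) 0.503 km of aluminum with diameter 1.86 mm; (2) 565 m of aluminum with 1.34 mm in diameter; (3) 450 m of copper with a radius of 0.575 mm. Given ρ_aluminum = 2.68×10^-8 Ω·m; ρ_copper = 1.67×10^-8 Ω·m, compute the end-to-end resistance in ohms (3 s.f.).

Seg 1: A = π(d/2)² = π(9.3000e-04 m)² = 2.717e-06 m²
R_1 = (2.68×10^-8)(503)/(2.717e-06) = 4.961 Ω
Seg 2: A = π(d/2)² = π(6.7000e-04 m)² = 1.410e-06 m²
R_2 = (2.68×10^-8)(565)/(1.410e-06) = 10.74 Ω
Seg 3: A = πr² = π(5.7500e-04 m)² = 1.039e-06 m²
R_3 = (1.67×10^-8)(450)/(1.039e-06) = 7.235 Ω
R_total = R_1 + R_2 + R_3 = 22.9 Ω

22.9 Ω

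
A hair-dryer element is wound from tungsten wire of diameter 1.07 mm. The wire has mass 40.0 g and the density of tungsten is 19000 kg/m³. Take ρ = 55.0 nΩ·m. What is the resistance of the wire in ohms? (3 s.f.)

ρ = 55.0 nΩ·m = 5.50×10^-8 Ω·m
A = π(d/2)² = π(5.3500e-04 m)² = 8.9920e-07 m²
L = m/(density·A) = 0.04/(19000×8.9920e-07) = 2.341 m
R = ρL/A = (5.50×10^-8)(2.341)/(8.9920e-07) = 0.143 Ω

0.143 Ω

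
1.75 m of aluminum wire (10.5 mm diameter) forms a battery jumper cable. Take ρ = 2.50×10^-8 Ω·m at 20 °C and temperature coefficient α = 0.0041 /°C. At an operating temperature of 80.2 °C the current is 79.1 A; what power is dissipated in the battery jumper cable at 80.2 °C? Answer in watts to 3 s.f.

3.94 W

A = π(d/2)² = π(5.2500e-03 m)² = 8.659e-05 m²
R₍20₎ = ρL/A = (2.50×10^-8)(1.75)/(8.659e-05) = 5.053×10^-4 Ω
R₍80.2₎ = R₍20₎(1 + αΔT) = 5.053×10^-4 × (1 + 0.0041×60.2) = 6.300×10^-4 Ω
P = I²R = (79.1)² × 6.300×10^-4 = 3.94 W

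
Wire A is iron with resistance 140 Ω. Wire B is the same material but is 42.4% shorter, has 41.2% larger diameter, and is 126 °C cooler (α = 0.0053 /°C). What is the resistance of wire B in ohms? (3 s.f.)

R ∝ ρL/d² with ρ ∝ (1+αΔT), so R_B/R_A = (1 − 42.4/100) × (1 + 41.2/100)⁻² × (1 − 0.0053×126)
= 0.576 × 0.5016 × 0.3322 = 0.09597
R_B = 0.09597 × 140 = 13.4 Ω

13.4 Ω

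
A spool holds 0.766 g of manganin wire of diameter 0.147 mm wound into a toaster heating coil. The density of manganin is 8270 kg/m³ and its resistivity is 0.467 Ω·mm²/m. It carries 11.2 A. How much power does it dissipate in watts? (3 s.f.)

ρ = 0.467 Ω·mm²/m = 4.67×10^-7 Ω·m
A = π(d/2)² = π(7.3500e-05 m)² = 1.6972e-08 m²
L = m/(density·A) = 7.660×10^-4/(8270×1.6972e-08) = 5.458 m
R = ρL/A = (4.67×10^-7)(5.458)/(1.6972e-08) = 150.2 Ω
P = I²R = (11.2)² × 150.2 = 18800 W

18800 W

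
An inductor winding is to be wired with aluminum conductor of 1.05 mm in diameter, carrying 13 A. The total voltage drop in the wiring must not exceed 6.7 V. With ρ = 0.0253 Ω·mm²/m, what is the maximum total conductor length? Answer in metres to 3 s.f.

ρ = 0.0253 Ω·mm²/m = 2.53×10^-8 Ω·m
A = π(d/2)² = π(5.2500e-04 m)² = 8.659e-07 m²
L_max = V_max·A/(1·ρI) = (6.7)(8.659e-07)/(2.53×10^-8×13) = 17.6 m

17.6 m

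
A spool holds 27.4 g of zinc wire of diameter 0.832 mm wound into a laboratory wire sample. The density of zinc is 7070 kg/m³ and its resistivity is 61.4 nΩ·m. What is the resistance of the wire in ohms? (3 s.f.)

ρ = 61.4 nΩ·m = 6.14×10^-8 Ω·m
A = π(d/2)² = π(4.1600e-04 m)² = 5.4367e-07 m²
L = m/(density·A) = 0.0274/(7070×5.4367e-07) = 7.128 m
R = ρL/A = (6.14×10^-8)(7.128)/(5.4367e-07) = 0.805 Ω

0.805 Ω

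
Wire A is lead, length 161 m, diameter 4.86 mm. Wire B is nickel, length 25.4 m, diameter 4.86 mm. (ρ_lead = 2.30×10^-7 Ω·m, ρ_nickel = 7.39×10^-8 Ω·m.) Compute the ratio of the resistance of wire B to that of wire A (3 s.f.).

R ∝ ρL/d², so R_B/R_A = (ρ_B/ρ_A) × (L_B/L_A)
= (7.39×10^-8/2.30×10^-7) × (25.4/161) = 0.0507

0.0507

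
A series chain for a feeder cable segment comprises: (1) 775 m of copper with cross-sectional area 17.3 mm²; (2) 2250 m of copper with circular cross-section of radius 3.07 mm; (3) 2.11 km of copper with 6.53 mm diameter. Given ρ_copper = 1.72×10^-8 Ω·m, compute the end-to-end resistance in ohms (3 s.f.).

3.16 Ω

Seg 1: A = 17.3 mm² = 1.730e-05 m²
R_1 = (1.72×10^-8)(775)/(1.730e-05) = 0.7705 Ω
Seg 2: A = πr² = π(3.0700e-03 m)² = 2.961e-05 m²
R_2 = (1.72×10^-8)(2250)/(2.961e-05) = 1.307 Ω
Seg 3: A = π(d/2)² = π(3.2650e-03 m)² = 3.349e-05 m²
R_3 = (1.72×10^-8)(2110)/(3.349e-05) = 1.084 Ω
R_total = R_1 + R_2 + R_3 = 3.16 Ω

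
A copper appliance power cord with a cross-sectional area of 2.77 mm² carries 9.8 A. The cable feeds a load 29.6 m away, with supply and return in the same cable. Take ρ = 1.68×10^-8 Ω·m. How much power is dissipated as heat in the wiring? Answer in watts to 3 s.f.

34.5 W

A = 2.77 mm² = 2.770e-06 m²
Total conductor length (both ways) L = 2 × 29.6 = 59.2 m
R = ρL/A = (1.68×10^-8)(59.2)/(2.770e-06) = 0.359 Ω
P = I²R = (9.8)² × 0.359 = 34.5 W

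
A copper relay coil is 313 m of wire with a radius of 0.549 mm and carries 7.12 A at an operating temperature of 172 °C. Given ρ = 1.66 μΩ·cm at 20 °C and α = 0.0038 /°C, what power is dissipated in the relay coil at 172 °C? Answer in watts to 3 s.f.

439 W

ρ = 1.66 μΩ·cm = 1.66×10^-8 Ω·m
A = πr² = π(5.4900e-04 m)² = 9.469e-07 m²
R₍20₎ = ρL/A = (1.66×10^-8)(313)/(9.469e-07) = 5.487 Ω
R₍172₎ = R₍20₎(1 + αΔT) = 5.487 × (1 + 0.0038×152) = 8.657 Ω
P = I²R = (7.12)² × 8.657 = 439 W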